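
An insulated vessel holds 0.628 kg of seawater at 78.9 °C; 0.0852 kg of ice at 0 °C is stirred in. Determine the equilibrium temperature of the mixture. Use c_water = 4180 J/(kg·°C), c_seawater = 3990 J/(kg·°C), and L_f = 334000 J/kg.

Let T be the final temperature. ΣQ_i = 0:
fusion: m_ice L_f = 0.0852×334000 = 28457; meltwater 0→T: 0.0852×4180×T = 356.14 T; seawater cools: 0.628×3990×(T − 78.9) = 2505.7(T − 78.9)
2861.9 T = 197701 − 28457 = 169245
T ≈ 59.14 °C. Since T > 0 °C, the all-ice-melts assumption holds.

T_f ≈ 59.1 °C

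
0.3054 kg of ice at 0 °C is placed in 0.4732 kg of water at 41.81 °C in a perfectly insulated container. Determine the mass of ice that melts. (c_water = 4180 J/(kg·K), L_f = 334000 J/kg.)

Cooling the water to 0 °C releases 0.4732·4180·41.81 = 82699 J.
To melt every bit of ice: 0.3054·334000 = 102004 J.
82699 J < 102004 J, so only part of the ice melts and the system sits at 0 °C.
m_melt = 82699 / L_f = 0.2476 kg.

m_melted ≈ 0.248 kg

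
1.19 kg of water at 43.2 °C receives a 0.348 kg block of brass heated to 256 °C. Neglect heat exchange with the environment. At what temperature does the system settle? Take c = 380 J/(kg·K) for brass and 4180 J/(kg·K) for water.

Taking heat into each body as positive, Σ m c ΔT = 0:
0.348×380×(T − 256) + 1.19×4180×(T − 43.2) = 0
(132.24 + 4974.2) T = 132.24×256 + 4974.2×43.2
T = 248739 / 5106.4 = 48.7 °C

T_f ≈ 48.7 °C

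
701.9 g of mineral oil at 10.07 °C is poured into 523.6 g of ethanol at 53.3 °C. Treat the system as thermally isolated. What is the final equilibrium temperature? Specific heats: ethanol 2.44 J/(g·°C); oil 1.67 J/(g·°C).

T_f ≈ 32.6 °C

Energy conservation, ΣQ = 0:
523.6*2.44*(T − 53.3) + 701.9*1.67*(T − 10.07) = 0
2449.8 T = 79899
T ≈ 32.62 °C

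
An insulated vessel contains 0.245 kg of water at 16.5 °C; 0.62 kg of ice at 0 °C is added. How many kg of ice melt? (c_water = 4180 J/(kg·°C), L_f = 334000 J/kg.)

m_melted ≈ 0.0506 kg

Cooling the water to 0 °C releases 0.245·4180·16.5 = 16898 J.
To melt every bit of ice: 0.62·334000 = 207080 J.
That's not enough to melt it all — equilibrium is at 0 °C with ice remaining.
m_melt = 16898 / L_f = 0.05059 kg.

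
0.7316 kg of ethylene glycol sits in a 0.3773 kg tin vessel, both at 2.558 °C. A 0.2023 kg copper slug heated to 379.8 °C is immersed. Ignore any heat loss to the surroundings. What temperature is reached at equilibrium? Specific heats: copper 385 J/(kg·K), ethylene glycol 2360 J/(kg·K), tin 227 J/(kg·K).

T_f = Σ m_i c_i T_i / Σ m_i c_i:
T_f = (77.89×379.8 + 1726.6×2.558 + 85.65×2.558) / (77.89 + 1726.6 + 85.65)
    = 34217 / 1890.1 ≈ 18.10 °C

T_f ≈ 18.1 °C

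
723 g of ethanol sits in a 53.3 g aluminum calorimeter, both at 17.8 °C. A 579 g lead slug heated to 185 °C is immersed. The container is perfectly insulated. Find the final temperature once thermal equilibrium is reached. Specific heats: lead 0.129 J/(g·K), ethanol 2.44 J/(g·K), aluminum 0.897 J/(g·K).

T_f ≈ 24.4 °C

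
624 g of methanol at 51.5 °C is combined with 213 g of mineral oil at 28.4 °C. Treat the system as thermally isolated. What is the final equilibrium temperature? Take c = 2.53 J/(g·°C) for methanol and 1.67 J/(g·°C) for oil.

T_f ≈ 47.3 °C

Net heat exchanged in the isolated system is zero:
624*2.53*(T − 51.5) + 213*1.67*(T − 28.4) = 0
1578.7(T − 51.5) + 355.71(T − 28.4) = 0
(1578.7 + 355.71) T = 1578.7*51.5 + 355.71*28.4
T ≈ 47.25 °C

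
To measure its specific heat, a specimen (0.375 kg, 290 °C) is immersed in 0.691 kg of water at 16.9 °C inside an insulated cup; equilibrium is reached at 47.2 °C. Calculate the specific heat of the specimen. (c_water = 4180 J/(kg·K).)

Taking heat into each body as positive, Σ m c ΔT = 0:
0.375×c×(47.2 − 290) + 0.691×4180×(47.2 − 16.9) = 0
-91.05 c = -87518
c = -87518/-91.05 ≈ 961.2 J/(kg·K)

c ≈ 961 J/(kg·K)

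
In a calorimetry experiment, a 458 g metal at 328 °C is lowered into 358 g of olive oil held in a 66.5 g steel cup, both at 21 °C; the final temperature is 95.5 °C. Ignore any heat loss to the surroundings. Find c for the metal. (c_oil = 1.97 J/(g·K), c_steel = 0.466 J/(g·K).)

Net heat exchanged in the isolated system is zero:
458×c×(95.5 − 328) + 358×1.97×(95.5 − 21) + 66.5×0.466×(95.5 − 21) = 0
-106485 c = -54851
c = -54851/-106485 ≈ 0.5151 J/(g·K)

c ≈ 0.515 J/(g·K)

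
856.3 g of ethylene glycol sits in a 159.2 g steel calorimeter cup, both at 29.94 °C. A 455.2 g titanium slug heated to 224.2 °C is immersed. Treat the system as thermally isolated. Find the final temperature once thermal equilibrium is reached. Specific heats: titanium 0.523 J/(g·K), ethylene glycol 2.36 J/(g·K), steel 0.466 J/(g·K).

T_f ≈ 49.8 °C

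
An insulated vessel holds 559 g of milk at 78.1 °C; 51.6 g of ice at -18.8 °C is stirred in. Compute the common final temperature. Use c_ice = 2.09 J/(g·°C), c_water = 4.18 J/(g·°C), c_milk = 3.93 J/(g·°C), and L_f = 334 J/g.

T_f ≈ 63.1 °C

Energy balance with sensible and latent terms:
ice -18.8→0 °C: 51.6×2.09×18.8 = 2027.5; fusion: m_ice L_f = 51.6×334 = 17234; meltwater 0→T: 51.6×4.18×T = 215.69 T; milk cools: 559×3.93×(T − 78.1) = 2196.9(T − 78.1)
2412.6 T = 171576 − 19262 = 152314
T ≈ 63.13 °C. Since T > 0 °C, the all-ice-melts assumption holds.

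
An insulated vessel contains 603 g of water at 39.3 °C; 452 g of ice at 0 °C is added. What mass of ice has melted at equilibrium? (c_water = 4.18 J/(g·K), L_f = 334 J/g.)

Heat available from the water dropping to 0 °C: 603×4.18×39.3 = 99057 J.
Melting all 452 g of ice would need 452×334 = 150968 J.
Since 99057 < 150968 J, not all the ice melts; equilibrium is at 0 °C.
m_melt = 99057 / L_f = 296.6 g.

m_melted ≈ 297 g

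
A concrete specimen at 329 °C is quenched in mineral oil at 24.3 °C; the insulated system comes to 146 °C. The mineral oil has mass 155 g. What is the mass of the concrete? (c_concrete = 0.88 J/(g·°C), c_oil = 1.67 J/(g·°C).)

Net heat exchanged in the isolated system is zero:
m×0.88×(146 − 329) + 155×1.67×(146 − 24.3) = 0
-161.04 m = -31502
m = -31502/-161.04 ≈ 195.6 g

m ≈ 196 g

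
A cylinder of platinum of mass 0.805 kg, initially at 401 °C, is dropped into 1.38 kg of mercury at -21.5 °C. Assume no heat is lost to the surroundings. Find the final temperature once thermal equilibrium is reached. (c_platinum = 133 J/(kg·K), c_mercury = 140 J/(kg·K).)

T_f ≈ 129.2 °C

Setting the total heat transfer to zero:
0.805*133*(T − 401) + 1.38*140*(T − (-21.5)) = 0
107.07(T − 401) + 193.2(T − (-21.5)) = 0
(107.07 + 193.2) T = 107.07*401 + 193.2*(-21.5)
T = 38779/300.26 ≈ 129.15 °C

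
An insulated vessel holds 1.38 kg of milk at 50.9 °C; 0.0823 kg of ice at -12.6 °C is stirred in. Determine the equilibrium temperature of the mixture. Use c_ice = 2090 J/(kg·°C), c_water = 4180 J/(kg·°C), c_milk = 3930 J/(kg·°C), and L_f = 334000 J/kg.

Conservation of energy gives ΣQ = 0:
warm ice to 0 °C: 0.0823×2090×(0 − (-12.6)) = 2167.3
  melt ice: 0.0823×334000 = 27488
  warm the meltwater: 344.01 T
  milk cools: 1.38×3930×(T − 50.9) = 5423.4(T − 50.9)
5767.4 T = 276051 − 29655 = 246396
T ≈ 42.72 °C. Since T > 0 °C, the all-ice-melts assumption holds.

T_f ≈ 42.7 °C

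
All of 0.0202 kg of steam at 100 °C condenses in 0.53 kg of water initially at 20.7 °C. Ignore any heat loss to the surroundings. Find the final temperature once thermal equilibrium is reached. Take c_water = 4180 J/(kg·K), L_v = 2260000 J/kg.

T_f ≈ 43.5 °C

Energy conservation, ΣQ = 0:
condense steam: −0.0202·2260000 = −45652
  condensed water 100 °C→T: 84.44(T − 100)
  original water: 2215.4(T − 20.7)
2299.8 T = 45652 + 8443.6 + 45859 = 99954
T ≈ 43.46 °C (< 100 °C, so full condensation is consistent).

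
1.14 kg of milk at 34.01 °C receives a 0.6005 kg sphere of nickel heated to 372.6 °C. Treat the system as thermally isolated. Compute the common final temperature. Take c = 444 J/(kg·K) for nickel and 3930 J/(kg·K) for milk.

T_f ≈ 53.0 °C

Heat gained plus heat lost sum to zero:
0.6005*444*(T − 372.6) + 1.14*3930*(T − 34.01) = 0
4746.8 T = 251715
T ≈ 53.03 °C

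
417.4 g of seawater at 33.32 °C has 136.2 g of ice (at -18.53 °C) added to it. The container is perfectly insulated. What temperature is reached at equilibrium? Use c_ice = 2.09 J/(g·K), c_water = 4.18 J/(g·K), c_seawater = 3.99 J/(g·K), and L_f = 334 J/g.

T_f ≈ 2.1 °C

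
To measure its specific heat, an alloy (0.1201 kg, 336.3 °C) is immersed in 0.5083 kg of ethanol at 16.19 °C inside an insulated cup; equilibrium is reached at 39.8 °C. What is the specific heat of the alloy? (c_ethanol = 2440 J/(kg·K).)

Setting the total heat transfer to zero:
0.1201×c×(39.8 − 336.3) + 0.5083×2440×(39.8 − 16.19) = 0
-35.61 c = -29282
c = -29282/-35.61 ≈ 822.3 J/(kg·K)

c ≈ 822 J/(kg·K)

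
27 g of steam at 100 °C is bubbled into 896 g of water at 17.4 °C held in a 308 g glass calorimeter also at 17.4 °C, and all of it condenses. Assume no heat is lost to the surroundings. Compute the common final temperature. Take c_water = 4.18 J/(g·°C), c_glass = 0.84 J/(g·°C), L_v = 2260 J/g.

Let T be the final temperature. ΣQ_i = 0:
condense steam: −27×2260 = −61020; condensed water 100 °C→T: 112.86(T − 100); water warms: 896×4.18×(T − 17.4) = 3745.3(T − 17.4); cup: 258.72(T − 17.4)
4116.9 T = 61020 + 11286 + 69670 = 141976
T ≈ 34.49 °C, under the boiling point, so the assumption holds.

T_f ≈ 34.5 °C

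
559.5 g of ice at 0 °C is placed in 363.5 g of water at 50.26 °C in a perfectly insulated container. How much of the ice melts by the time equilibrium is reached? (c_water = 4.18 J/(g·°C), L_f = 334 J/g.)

Heat available from the water dropping to 0 °C: 363.5·4.18·50.26 = 76367 J.
Melting all 559.5 g of ice would need 559.5·334 = 186873 J.
Since 76367 < 186873 J, not all the ice melts; equilibrium is at 0 °C.
m_melted·334 = 76367  ⇒  m_melted ≈ 228.6 g.

m_melted ≈ 229 g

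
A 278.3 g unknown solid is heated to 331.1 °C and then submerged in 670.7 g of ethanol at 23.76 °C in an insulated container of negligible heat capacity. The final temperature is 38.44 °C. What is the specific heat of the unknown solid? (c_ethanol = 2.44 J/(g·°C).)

c ≈ 0.295 J/(g·°C)

Heat lost by the unknown solid = heat gained by the ethanol:
278.3·c·(331.1 − 38.44) = 670.7·2.44·(38.44 − 23.76)
81447 c = 24024  ⇒  c ≈ 0.295 J/(g·°C)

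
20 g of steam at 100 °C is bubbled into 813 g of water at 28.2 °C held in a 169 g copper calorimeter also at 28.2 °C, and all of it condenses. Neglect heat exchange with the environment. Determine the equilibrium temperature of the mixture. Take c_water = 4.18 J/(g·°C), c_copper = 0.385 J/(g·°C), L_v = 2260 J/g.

T_f ≈ 42.6 °C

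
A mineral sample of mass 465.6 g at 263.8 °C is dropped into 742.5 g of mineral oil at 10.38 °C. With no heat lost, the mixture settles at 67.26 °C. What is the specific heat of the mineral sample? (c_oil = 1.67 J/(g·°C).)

c ≈ 0.771 J/(g·°C)

Let T be the final temperature. ΣQ_i = 0:
465.6×c×(67.26 − 263.8) + 742.5×1.67×(67.26 − 10.38) = 0
-91509 c = -70530
c = -70530/-91509 ≈ 0.7707 J/(g·°C)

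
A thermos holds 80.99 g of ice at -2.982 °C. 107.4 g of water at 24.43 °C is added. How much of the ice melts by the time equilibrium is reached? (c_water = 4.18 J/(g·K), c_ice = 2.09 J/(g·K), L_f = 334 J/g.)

Heat available from the water dropping to 0 °C: 107.4·4.18·24.43 = 10967 J.
Of that, 80.99·2.09·2.982 = 504.76 J goes to bring the ice to 0 °C, leaving 10463 J.
Melting all 80.99 g of ice would need 80.99·334 = 27051 J.
10463 J < 27051 J, so only part of the ice melts and the system sits at 0 °C.
m_melt = 10463 / L_f = 31.33 g.

m_melted ≈ 31.3 g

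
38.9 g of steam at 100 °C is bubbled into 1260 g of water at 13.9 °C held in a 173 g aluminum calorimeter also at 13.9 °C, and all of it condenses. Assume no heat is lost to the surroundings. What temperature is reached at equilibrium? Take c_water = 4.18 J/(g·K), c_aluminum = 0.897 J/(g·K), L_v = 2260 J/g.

Taking heat into each body as positive, Σ m c ΔT = 0:
steam→water at 100 °C releases m L_v = 38.9×2260 = 87914; condensate cools 100→T: 38.9×4.18×(T − 100) = 162.6(T − 100); original water: 5266.8(T − 13.9); cup: 155.18(T − 13.9)
5584.6 T = 87914 + 16260 + 75366 = 179540
T ≈ 32.15 °C (< 100 °C, so full condensation is consistent).

T_f ≈ 32.1 °C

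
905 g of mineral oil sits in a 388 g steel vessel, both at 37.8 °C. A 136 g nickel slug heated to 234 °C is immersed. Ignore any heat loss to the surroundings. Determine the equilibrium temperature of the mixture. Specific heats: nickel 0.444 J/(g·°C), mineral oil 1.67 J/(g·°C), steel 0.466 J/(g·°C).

Net heat exchanged in the isolated system is zero:
136*0.444*(T − 234) + 905*1.67*(T − 37.8) + 388*0.466*(T − 37.8) = 0
(60.38 + 1511.3 + 180.81) T = 60.38*234 + 1511.3*37.8 + 180.81*37.8
T ≈ 44.56 °C

T_f ≈ 44.6 °C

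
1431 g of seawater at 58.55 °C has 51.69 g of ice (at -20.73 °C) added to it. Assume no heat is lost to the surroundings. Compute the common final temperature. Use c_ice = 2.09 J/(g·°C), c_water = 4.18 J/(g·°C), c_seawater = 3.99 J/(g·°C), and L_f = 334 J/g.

T_f ≈ 53.1 °C

Energy balance with sensible and latent terms:
warm ice to 0 °C: 51.69×2.09×(0 − (-20.73)) = 2239.5; melt ice: 51.69×334 = 17264; warm the meltwater: 216.06 T; seawater: 5709.7(T − 58.55)
5925.8 T = 334302 − 19504 = 314798
T ≈ 53.12 °C (positive, so assuming full melt was valid).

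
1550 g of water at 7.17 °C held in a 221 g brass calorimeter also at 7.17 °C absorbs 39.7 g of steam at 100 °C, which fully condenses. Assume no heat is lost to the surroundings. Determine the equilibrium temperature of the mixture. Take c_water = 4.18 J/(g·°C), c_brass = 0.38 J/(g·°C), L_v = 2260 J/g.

Taking heat into each body as positive, Σ m c ΔT = 0:
steam→water at 100 °C releases m L_v = 39.7×2260 = 89722
  condensate cools 100→T: 39.7×4.18×(T − 100) = 165.95(T − 100)
  water warms: 1550×4.18×(T − 7.17) = 6479(T − 7.17)
  brass cup: 221×0.38×(T − 7.17) = 83.98(T − 7.17)
6728.9 T = 89722 + 16595 + 47057 = 153373
T ≈ 22.79 °C — below 100 °C, confirming all the steam condensed.

T_f ≈ 22.8 °C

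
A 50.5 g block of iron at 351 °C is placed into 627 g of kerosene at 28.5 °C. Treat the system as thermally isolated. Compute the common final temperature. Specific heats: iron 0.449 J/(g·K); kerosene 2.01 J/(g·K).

Taking heat into each body as positive, Σ m c ΔT = 0:
50.5*0.449*(T − 351) + 627*2.01*(T − 28.5) = 0
1282.9 T = 43876
T = 43876 / 1282.9 = 34.2 °C

T_f ≈ 34.2 °C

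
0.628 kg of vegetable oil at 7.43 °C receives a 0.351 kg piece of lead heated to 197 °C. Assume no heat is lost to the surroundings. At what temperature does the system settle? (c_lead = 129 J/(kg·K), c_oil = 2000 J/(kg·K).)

Heat lost by the lead equals heat gained by the oil:
0.351·129·(197 − T) = 0.628·2000·(T − 7.43)
45.28(197 − T) = 1256(T − 7.43)
1301.3 T = 18252  ⇒  T ≈ 14.03 °C

T_f ≈ 14.0 °C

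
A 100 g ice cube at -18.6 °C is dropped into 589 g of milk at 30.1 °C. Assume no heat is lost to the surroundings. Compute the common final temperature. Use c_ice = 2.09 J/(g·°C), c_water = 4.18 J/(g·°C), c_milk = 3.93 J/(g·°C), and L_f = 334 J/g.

T_f ≈ 11.9 °C

Energy balance with sensible and latent terms:
warm ice to 0 °C: 100×2.09×(0 − (-18.6)) = 3887.4; latent heat to melt: 100×334 = 33400; meltwater 0→T: 100×4.18×T = 418 T; milk cools: 589×3.93×(T − 30.1) = 2314.8(T − 30.1)
2732.8 T = 69675 − 37287 = 32387
T ≈ 11.85 °C — above 0 °C, consistent with complete melting.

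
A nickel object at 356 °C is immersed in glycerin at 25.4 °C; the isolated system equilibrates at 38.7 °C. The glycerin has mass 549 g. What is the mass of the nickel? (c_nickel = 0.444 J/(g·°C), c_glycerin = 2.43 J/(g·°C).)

m ≈ 126 g

Heat lost by the nickel = heat gained by the glycerin:
m·0.444·(356 − 38.7) = 549·2.43·(38.7 − 25.4)
140.88 m = 17743  ⇒  m ≈ 125.9 g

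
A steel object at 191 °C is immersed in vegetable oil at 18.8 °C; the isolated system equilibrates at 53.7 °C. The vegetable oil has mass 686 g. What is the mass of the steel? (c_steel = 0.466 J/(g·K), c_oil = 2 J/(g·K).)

m ≈ 748 g

Net heat exchanged in the isolated system is zero:
m·0.466·(53.7 − 191) + 686·2·(53.7 − 18.8) = 0
-63.98 m = -47883
m = -47883/-63.98 ≈ 748.4 g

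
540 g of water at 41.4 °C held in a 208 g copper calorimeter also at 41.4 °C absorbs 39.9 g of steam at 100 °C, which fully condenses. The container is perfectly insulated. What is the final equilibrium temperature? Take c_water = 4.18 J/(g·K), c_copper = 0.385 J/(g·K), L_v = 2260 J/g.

Net heat exchanged in the isolated system is zero:
steam→water at 100 °C releases m L_v = 39.9×2260 = 90174; condensate cools 100→T: 39.9×4.18×(T − 100) = 166.78(T − 100); water warms: 540×4.18×(T − 41.4) = 2257.2(T − 41.4); cup: 80.08(T − 41.4)
2504.1 T = 90174 + 16678 + 96763 = 203616
T ≈ 81.31 °C — below 100 °C, confirming all the steam condensed.

T_f ≈ 81.3 °C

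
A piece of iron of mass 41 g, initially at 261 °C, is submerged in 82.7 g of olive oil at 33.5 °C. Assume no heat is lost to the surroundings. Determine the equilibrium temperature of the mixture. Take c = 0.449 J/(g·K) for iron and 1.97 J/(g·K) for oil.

T_f ≈ 56.6 °C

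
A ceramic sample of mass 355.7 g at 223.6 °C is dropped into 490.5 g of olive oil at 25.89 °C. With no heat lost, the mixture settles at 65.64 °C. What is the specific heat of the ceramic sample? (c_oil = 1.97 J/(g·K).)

c ≈ 0.684 J/(g·K)

Setting the total heat transfer to zero:
355.7×c×(65.64 − 223.6) + 490.5×1.97×(65.64 − 25.89) = 0
-56186 c = -38410
c = -38410/-56186 ≈ 0.6836 J/(g·K)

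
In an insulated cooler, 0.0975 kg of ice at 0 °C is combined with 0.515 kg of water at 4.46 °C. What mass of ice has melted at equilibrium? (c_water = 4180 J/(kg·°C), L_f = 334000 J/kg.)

Cooling the water to 0 °C releases 0.515·4180·4.46 = 9601 J.
Melting all 0.0975 kg of ice would need 0.0975·334000 = 32565 J.
That's not enough to melt it all — equilibrium is at 0 °C with ice remaining.
m_melt = 9601 / L_f = 0.02875 kg.

m_melted ≈ 0.0287 kg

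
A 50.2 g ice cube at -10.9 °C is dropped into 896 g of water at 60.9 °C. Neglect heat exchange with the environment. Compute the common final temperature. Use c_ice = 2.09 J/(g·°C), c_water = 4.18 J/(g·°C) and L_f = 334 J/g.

T_f ≈ 53.1 °C

Conservation of energy gives ΣQ = 0:
ice -10.9→0 °C: 50.2×2.09×10.9 = 1143.6; fusion: m_ice L_f = 50.2×334 = 16767; meltwater 0→T: 50.2×4.18×T = 209.84 T; water cools: 896×4.18×(T − 60.9) = 3745.3(T − 60.9)
3955.1 T = 228088 − 17910 = 210177
T ≈ 53.14 °C (positive, so assuming full melt was valid).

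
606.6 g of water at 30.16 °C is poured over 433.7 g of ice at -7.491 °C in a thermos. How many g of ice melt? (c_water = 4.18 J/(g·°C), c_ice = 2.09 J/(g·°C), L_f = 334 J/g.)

Heat available from the water dropping to 0 °C: 606.6·4.18·30.16 = 76473 J.
Of that, 433.7·2.09·7.491 = 6790.1 J goes to bring the ice to 0 °C, leaving 69683 J.
To melt every bit of ice: 433.7·334 = 144856 J.
Since 69683 < 144856 J, not all the ice melts; equilibrium is at 0 °C.
m_melted·334 = 69683  ⇒  m_melted ≈ 208.6 g.

m_melted ≈ 209 g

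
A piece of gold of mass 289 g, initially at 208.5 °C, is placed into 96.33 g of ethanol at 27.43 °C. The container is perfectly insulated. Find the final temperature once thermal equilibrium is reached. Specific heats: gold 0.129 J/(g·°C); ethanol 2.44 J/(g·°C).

T_f ≈ 52.2 °C

With ΣQ=0 the equilibrium temperature is the m·c-weighted mean:
T_f = (37.28·208.5 + 235.05·27.43) / (37.28 + 235.05)
    = 14220 / 272.33 ≈ 52.22 °C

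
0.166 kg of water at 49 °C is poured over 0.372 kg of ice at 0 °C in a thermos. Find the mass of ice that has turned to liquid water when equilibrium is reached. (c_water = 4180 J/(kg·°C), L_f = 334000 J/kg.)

Cooling the water to 0 °C releases 0.166×4180×49 = 34000 J.
To melt every bit of ice: 0.372×334000 = 124248 J.
That's not enough to melt it all — equilibrium is at 0 °C with ice remaining.
m_melt = 34000 / L_f = 0.1018 kg.

m_melted ≈ 0.102 kg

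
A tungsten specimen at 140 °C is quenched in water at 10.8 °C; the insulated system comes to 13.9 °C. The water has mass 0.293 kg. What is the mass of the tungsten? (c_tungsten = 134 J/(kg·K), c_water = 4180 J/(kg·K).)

|Q_tungsten| = |Q_water|:
m·134·(140 − 13.9) = 0.293·4180·(13.9 − 10.8)
16897 m = 3796.7  ⇒  m ≈ 0.2247 kg

m ≈ 0.225 kg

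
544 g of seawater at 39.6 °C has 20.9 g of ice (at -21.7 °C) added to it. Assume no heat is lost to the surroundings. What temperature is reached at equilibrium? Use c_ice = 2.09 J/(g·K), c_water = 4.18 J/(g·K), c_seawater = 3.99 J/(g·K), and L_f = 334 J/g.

T_f ≈ 34.6 °C

Let T be the final temperature. ΣQ_i = 0:
ice -21.7→0 °C: 20.9·2.09·21.7 = 947.88
  fusion: m_ice L_f = 20.9·334 = 6980.6
  warm the meltwater: 87.36 T
  seawater cools: 544·3.99·(T − 39.6) = 2170.6(T − 39.6)
2257.9 T = 85954 − 7928.5 = 78026
T ≈ 34.56 °C — above 0 °C, consistent with complete melting.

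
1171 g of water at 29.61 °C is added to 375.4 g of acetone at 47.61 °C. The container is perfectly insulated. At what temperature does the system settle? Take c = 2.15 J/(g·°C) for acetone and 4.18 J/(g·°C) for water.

T_f ≈ 32.2 °C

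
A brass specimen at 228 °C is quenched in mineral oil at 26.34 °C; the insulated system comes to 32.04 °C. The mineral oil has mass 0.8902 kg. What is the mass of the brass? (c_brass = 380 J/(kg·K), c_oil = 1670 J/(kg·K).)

Setting the total heat transfer to zero:
m×380×(32.04 − 228) + 0.8902×1670×(32.04 − 26.34) = 0
-74465 m = -8473.8
m = -8473.8/-74465 ≈ 0.1138 kg

m ≈ 0.114 kg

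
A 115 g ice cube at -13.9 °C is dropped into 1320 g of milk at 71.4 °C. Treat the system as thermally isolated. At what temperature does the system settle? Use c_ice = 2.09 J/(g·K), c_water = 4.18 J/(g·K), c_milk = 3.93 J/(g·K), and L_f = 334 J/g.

T_f ≈ 58.0 °C

Conservation of energy gives ΣQ = 0:
warm ice to 0 °C: 115×2.09×(0 − (-13.9)) = 3340.9; melt ice: 115×334 = 38410; meltwater 0→T: 115×4.18×T = 480.7 T; milk cools: 1320×3.93×(T − 71.4) = 5187.6(T − 71.4)
5668.3 T = 370395 − 41751 = 328644
T ≈ 57.98 °C — above 0 °C, consistent with complete melting.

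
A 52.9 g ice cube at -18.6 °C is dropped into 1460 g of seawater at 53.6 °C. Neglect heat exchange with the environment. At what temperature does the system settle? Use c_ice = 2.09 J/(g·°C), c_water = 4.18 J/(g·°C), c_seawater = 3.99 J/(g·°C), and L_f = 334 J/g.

T_f ≈ 48.4 °C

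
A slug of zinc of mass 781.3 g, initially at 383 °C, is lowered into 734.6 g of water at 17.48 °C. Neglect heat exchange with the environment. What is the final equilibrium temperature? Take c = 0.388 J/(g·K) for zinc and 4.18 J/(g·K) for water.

T_f ≈ 50.3 °C

Heat lost by the zinc equals heat gained by the water:
781.3·0.388·(383 − T) = 734.6·4.18·(T − 17.48)
303.14(383 − T) = 3070.6(T − 17.48)
3373.8 T = 169779  ⇒  T ≈ 50.32 °C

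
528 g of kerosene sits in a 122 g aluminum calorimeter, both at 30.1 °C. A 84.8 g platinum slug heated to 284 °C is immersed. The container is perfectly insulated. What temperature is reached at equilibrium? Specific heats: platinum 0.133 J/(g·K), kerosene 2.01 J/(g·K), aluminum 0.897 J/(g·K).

T_f ≈ 32.5 °C

Conservation of energy gives ΣQ = 0:
84.8·0.133·(T − 284) + 528·2.01·(T − 30.1) + 122·0.897·(T − 30.1) = 0
11.28(T − 284) + 1061.3(T − 30.1) + 109.43(T − 30.1) = 0
(11.28 + 1061.3 + 109.43) T = 11.28·284 + 1061.3·30.1 + 109.43·30.1
T = 38442/1182 ≈ 32.52 °C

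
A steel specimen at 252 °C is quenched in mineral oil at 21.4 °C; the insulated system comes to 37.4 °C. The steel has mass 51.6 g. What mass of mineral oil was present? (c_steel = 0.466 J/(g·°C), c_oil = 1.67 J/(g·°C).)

m ≈ 193 g

Setting the total heat transfer to zero:
51.6×0.466×(37.4 − 252) + m×1.67×(37.4 − 21.4) = 0
26.72 m = 5160.2
m = 5160.2/26.72 ≈ 193.1 g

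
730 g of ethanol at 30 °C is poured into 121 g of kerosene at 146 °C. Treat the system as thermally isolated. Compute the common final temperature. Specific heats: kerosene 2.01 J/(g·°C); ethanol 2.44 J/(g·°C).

T_f ≈ 43.9 °C

|Q_kerosene| = |Q_ethanol|:
121·2.01·(146 − T) = 730·2.44·(T − 30)
243.21(146 − T) = 1781.2(T − 30)
2024.4 T = 88945  ⇒  T ≈ 43.94 °C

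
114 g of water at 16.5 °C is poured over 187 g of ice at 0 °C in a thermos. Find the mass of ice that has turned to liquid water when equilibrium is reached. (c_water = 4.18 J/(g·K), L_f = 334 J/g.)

Water can give up m c ΔT = 114×4.18×16.5 = 7862.6 J before reaching 0 °C.
Fully melting the ice requires m_ice L_f = 187×334 = 62458 J.
Since 7862.6 < 62458 J, not all the ice melts; equilibrium is at 0 °C.
m_melt = 7862.6 / L_f = 23.54 g.

m_melted ≈ 23.5 g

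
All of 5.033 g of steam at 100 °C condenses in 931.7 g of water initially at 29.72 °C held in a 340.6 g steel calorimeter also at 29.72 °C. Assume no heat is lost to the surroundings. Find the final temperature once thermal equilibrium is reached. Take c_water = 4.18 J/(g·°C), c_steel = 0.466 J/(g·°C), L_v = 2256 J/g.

T_f ≈ 32.9 °C

Net heat exchanged in the isolated system is zero:
latent heat released on condensation: 5.033·2256 = 11354
  condensate cools 100→T: 5.033·4.18·(T − 100) = 21.04(T − 100)
  original water: 3894.5(T − 29.72)
  steel cup: 340.6·0.466·(T − 29.72) = 158.72(T − 29.72)
4074.3 T = 11354 + 2103.8 + 120462 = 133920
T ≈ 32.87 °C — below 100 °C, confirming all the steam condensed.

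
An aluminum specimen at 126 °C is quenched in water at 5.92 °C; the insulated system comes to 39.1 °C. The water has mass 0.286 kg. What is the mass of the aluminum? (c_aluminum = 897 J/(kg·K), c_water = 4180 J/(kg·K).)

Heat gained plus heat lost sum to zero:
m·897·(39.1 − 126) + 0.286·4180·(39.1 − 5.92) = 0
-77949 m = -39666
m = -39666/-77949 ≈ 0.5089 kg

m ≈ 0.509 kg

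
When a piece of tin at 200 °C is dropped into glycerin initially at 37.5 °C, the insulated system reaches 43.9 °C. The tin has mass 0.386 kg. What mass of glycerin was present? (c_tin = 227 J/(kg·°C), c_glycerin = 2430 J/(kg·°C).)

|Q_tin| = |Q_glycerin|:
0.386×227×(200 − 43.9) = m×2430×(43.9 − 37.5)
15552 m = 13678  ⇒  m ≈ 0.8795 kg

m ≈ 0.879 kg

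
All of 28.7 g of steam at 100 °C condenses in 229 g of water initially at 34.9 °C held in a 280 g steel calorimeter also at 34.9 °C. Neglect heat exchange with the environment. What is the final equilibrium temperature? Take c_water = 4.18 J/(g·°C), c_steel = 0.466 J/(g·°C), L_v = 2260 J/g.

Let T be the final temperature. ΣQ_i = 0:
latent heat released on condensation: 28.7·2260 = 64862
  condensate cools 100→T: 28.7·4.18·(T − 100) = 119.97(T − 100)
  water warms: 229·4.18·(T − 34.9) = 957.22(T − 34.9)
  cup: 130.48(T − 34.9)
1207.7 T = 64862 + 11997 + 37961 = 114819
T ≈ 95.08 °C (< 100 °C, so full condensation is consistent).

T_f ≈ 95.1 °C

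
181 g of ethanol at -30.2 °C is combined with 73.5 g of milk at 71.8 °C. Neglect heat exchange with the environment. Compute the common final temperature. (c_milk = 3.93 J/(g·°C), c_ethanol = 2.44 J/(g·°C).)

T_f ≈ 10.1 °C

T_f is the heat-capacity-weighted average of the initial temperatures:
T_f = (288.86×71.8 + 441.64×(-30.2)) / (288.86 + 441.64)
    = 7402.3 / 730.5 ≈ 10.13 °C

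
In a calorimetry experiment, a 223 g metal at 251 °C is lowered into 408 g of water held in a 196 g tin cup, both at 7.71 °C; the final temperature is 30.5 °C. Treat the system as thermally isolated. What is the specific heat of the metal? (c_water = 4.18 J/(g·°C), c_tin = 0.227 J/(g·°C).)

Heat gained plus heat lost sum to zero:
223×c×(30.5 − 251) + 408×4.18×(30.5 − 7.71) + 196×0.227×(30.5 − 7.71) = 0
-49172 c = -39881
c = -39881/-49172 ≈ 0.8111 J/(g·°C)

c ≈ 0.811 J/(g·°C)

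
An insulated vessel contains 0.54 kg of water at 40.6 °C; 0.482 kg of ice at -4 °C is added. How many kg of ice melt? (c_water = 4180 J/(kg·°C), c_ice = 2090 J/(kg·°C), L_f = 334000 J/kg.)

Cooling the water to 0 °C releases 0.54·4180·40.6 = 91642 J.
Of that, 0.482·2090·4 = 4029.5 J goes to bring the ice to 0 °C, leaving 87613 J.
To melt every bit of ice: 0.482·334000 = 160988 J.
That's not enough to melt it all — equilibrium is at 0 °C with ice remaining.
Mass melted = 87613/334000 ≈ 0.2623 kg.

m_melted ≈ 0.262 kg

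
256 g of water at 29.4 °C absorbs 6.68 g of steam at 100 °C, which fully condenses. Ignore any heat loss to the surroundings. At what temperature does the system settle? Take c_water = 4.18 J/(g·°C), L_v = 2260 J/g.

T_f ≈ 44.9 °C

Heat gained plus heat lost sum to zero:
steam→water at 100 °C releases m L_v = 6.68·2260 = 15097
  condensed water 100 °C→T: 27.92(T − 100)
  original water: 1070.1(T − 29.4)
1098 T = 15097 + 2792.2 + 31460 = 49349
T ≈ 44.94 °C — below 100 °C, confirming all the steam condensed.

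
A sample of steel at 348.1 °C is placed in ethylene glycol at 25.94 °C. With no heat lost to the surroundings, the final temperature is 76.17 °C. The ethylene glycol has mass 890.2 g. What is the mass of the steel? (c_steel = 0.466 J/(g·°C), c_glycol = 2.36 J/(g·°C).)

m ≈ 833 g

Setting the total heat transfer to zero:
m·0.466·(76.17 − 348.1) + 890.2·2.36·(76.17 − 25.94) = 0
-126.72 m = -105527
m = -105527/-126.72 ≈ 832.8 g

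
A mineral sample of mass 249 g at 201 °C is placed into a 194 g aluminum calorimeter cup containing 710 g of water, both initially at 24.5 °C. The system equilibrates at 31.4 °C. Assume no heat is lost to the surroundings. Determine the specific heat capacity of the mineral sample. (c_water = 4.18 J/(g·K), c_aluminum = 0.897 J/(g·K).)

c ≈ 0.513 J/(g·K)

Energy conservation, ΣQ = 0:
249·c·(31.4 − 201) + 710·4.18·(31.4 − 24.5) + 194·0.897·(31.4 − 24.5) = 0
-42230 c = -21679
c = -21679/-42230 ≈ 0.5133 J/(g·K)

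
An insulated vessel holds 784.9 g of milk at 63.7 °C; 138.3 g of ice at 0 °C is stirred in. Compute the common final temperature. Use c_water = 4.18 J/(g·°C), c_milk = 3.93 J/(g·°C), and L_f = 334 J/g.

Energy conservation, ΣQ = 0:
melt ice: 138.3×334 = 46192; warm the meltwater: 578.09 T; milk: 3084.7(T − 63.7)
3662.8 T = 196493 − 46192 = 150300
T ≈ 41.03 °C (positive, so assuming full melt was valid).

T_f ≈ 41.0 °C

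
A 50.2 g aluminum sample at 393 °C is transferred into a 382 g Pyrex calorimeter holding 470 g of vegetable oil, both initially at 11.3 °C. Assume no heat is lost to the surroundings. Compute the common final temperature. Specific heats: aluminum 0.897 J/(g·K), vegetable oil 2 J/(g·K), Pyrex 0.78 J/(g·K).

T_f ≈ 24.7 °C

Conservation of energy gives ΣQ = 0:
50.2·0.897·(T − 393) + 470·2·(T − 11.3) + 382·0.78·(T − 11.3) = 0
45.03(T − 393) + 940(T − 11.3) + 297.96(T − 11.3) = 0
1283 T = 31686
T = 31686/1283 ≈ 24.70 °C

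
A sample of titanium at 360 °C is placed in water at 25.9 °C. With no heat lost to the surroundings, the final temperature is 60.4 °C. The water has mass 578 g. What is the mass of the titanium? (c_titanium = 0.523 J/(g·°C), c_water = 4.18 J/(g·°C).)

m ≈ 532 g

Setting the total heat transfer to zero:
m·0.523·(60.4 − 360) + 578·4.18·(60.4 − 25.9) = 0
-156.69 m = -83353
m = -83353/-156.69 ≈ 532 g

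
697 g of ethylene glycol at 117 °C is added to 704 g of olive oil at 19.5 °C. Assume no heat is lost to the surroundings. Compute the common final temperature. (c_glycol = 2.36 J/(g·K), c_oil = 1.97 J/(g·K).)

Net heat exchanged in the isolated system is zero:
697*2.36*(T − 117) + 704*1.97*(T − 19.5) = 0
(1644.9 + 1386.9) T = 1644.9*117 + 1386.9*19.5
T ≈ 72.40 °C

T_f ≈ 72.4 °C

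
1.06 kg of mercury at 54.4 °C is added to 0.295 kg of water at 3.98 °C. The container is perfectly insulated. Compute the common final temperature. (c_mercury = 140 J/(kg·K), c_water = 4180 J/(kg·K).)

With ΣQ=0 the equilibrium temperature is the m·c-weighted mean:
T_f = (148.4·54.4 + 1233.1·3.98) / (148.4 + 1233.1)
    = 12981 / 1381.5 ≈ 9.40 °C

T_f ≈ 9.4 °C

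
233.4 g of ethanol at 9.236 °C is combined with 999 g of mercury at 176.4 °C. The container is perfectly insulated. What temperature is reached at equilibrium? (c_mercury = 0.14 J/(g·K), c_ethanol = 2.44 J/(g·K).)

T_f is the heat-capacity-weighted average of the initial temperatures:
T_f = (139.86×176.4 + 569.5×9.236) / (139.86 + 569.5)
    = 29931 / 709.36 ≈ 42.19 °C

T_f ≈ 42.2 °C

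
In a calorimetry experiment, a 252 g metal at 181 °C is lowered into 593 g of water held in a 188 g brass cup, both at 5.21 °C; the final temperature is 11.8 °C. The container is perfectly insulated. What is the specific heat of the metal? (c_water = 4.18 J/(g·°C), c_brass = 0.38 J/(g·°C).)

Setting the total heat transfer to zero:
252×c×(11.8 − 181) + 593×4.18×(11.8 − 5.21) + 188×0.38×(11.8 − 5.21) = 0
-42638 c = -16806
c = -16806/-42638 ≈ 0.3941 J/(g·°C)

c ≈ 0.394 J/(g·°C)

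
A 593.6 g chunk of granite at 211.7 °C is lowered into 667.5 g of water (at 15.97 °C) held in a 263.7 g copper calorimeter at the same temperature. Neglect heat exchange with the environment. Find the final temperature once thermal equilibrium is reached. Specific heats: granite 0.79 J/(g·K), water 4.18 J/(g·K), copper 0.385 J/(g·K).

T_f ≈ 43.3 °C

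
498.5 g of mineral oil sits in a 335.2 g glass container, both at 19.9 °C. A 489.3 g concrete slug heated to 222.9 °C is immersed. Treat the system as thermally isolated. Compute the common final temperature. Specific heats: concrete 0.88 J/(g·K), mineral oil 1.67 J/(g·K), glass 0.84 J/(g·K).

T_f ≈ 76.5 °C

Net heat exchanged in the isolated system is zero:
489.3*0.88*(T − 222.9) + 498.5*1.67*(T − 19.9) + 335.2*0.84*(T − 19.9) = 0
430.58(T − 222.9) + 832.5(T − 19.9) + 281.57(T − 19.9) = 0
(430.58 + 832.5 + 281.57) T = 430.58*222.9 + 832.5*19.9 + 281.57*19.9
T = 118147/1544.6 ≈ 76.49 °C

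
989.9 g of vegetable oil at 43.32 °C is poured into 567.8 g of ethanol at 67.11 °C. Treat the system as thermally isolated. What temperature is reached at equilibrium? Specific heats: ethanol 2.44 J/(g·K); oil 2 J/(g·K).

T_f ≈ 53.1 °C

Heat gained plus heat lost sum to zero:
567.8*2.44*(T − 67.11) + 989.9*2*(T − 43.32) = 0
1385.4(T − 67.11) + 1979.8(T − 43.32) = 0
(1385.4 + 1979.8) T = 1385.4*67.11 + 1979.8*43.32
T = 178741 / 3365.2 = 53.1 °C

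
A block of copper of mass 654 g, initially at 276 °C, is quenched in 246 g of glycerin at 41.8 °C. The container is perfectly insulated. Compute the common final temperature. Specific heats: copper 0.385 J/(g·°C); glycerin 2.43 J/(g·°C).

T_f ≈ 111.2 °C

Energy conservation, ΣQ = 0:
654×0.385×(T − 276) + 246×2.43×(T − 41.8) = 0
(251.79 + 597.78) T = 251.79×276 + 597.78×41.8
T = 94481/849.57 ≈ 111.21 °C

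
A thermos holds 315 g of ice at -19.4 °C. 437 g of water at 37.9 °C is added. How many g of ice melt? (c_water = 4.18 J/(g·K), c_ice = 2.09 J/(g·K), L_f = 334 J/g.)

m_melted ≈ 169 g

Heat available from the water dropping to 0 °C: 437×4.18×37.9 = 69230 J.
Warming the ice to 0 °C takes 315×2.09×19.4 = 12772 J, leaving 56458 J for melting.
To melt every bit of ice: 315×334 = 105210 J.
Since 56458 < 105210 J, not all the ice melts; equilibrium is at 0 °C.
m_melted×334 = 56458  ⇒  m_melted ≈ 169 g.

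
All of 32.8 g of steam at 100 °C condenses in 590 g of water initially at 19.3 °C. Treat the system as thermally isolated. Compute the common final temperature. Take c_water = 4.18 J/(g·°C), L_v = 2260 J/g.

Conservation of energy gives ΣQ = 0:
latent heat released on condensation: 32.8×2260 = 74128
  condensed water 100 °C→T: 137.1(T − 100)
  original water: 2466.2(T − 19.3)
2603.3 T = 74128 + 13710 + 47598 = 135436
T ≈ 52.02 °C, under the boiling point, so the assumption holds.

T_f ≈ 52.0 °C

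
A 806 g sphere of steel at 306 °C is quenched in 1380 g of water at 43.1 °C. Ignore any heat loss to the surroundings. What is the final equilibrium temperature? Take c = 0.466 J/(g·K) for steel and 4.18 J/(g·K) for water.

Let T be the final temperature. ΣQ_i = 0:
806·0.466·(T − 306) + 1380·4.18·(T − 43.1) = 0
375.6(T − 306) + 5768.4(T − 43.1) = 0
6144 T = 363550
T = 363550 / 6144 = 59.2 °C

T_f ≈ 59.2 °C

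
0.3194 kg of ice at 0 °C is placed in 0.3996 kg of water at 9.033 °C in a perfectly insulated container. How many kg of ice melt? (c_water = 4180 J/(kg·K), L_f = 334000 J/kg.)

Water can give up m c ΔT = 0.3996·4180·9.033 = 15088 J before reaching 0 °C.
Melting all 0.3194 kg of ice would need 0.3194·334000 = 106680 J.
15088 J < 106680 J, so only part of the ice melts and the system sits at 0 °C.
m_melted·334000 = 15088  ⇒  m_melted ≈ 0.04517 kg.

m_melted ≈ 0.0452 kg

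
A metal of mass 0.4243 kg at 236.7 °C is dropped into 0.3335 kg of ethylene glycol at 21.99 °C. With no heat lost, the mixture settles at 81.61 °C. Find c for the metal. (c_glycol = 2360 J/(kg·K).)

c ≈ 713 J/(kg·K)

Setting the total heat transfer to zero:
0.4243·c·(81.61 − 236.7) + 0.3335·2360·(81.61 − 21.99) = 0
-65.8 c = -46925
c = -46925/-65.8 ≈ 713.1 J/(kg·K)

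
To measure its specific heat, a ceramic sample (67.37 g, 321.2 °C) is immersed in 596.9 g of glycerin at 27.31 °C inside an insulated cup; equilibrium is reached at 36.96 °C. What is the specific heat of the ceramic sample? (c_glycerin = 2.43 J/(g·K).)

c ≈ 0.731 J/(g·K)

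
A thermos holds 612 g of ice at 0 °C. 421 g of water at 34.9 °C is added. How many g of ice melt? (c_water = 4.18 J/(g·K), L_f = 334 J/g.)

Cooling the water to 0 °C releases 421·4.18·34.9 = 61416 J.
Melting all 612 g of ice would need 612·334 = 204408 J.
61416 J < 204408 J, so only part of the ice melts and the system sits at 0 °C.
m_melt = 61416 / L_f = 183.9 g.

m_melted ≈ 184 g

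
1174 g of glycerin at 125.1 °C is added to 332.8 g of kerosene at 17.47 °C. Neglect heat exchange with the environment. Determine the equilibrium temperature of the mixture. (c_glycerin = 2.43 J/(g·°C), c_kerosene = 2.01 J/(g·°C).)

T_f ≈ 104.7 °C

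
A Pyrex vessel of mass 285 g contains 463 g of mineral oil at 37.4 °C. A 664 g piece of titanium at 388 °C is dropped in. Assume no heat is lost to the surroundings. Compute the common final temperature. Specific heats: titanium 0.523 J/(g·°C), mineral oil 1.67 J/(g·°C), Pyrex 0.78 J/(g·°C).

Net heat exchanged in the isolated system is zero:
664*0.523*(T − 388) + 463*1.67*(T − 37.4) + 285*0.78*(T − 37.4) = 0
347.27(T − 388) + 773.21(T − 37.4) + 222.3(T − 37.4) = 0
(347.27 + 773.21 + 222.3) T = 347.27*388 + 773.21*37.4 + 222.3*37.4
T = 171974 / 1342.8 = 128 °C

T_f ≈ 128.1 °C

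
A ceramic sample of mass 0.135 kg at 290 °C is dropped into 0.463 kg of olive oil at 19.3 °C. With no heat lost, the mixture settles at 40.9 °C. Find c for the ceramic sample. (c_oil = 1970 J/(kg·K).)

c ≈ 586 J/(kg·K)

Heat lost by the ceramic sample = heat gained by the oil:
0.135·c·(290 − 40.9) = 0.463·1970·(40.9 − 19.3)
33.63 c = 19702  ⇒  c ≈ 585.9 J/(kg·K)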